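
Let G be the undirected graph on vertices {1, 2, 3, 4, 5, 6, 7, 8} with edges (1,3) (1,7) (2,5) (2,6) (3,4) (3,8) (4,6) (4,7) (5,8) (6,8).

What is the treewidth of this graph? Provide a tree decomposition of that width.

Each bag holds 3 vertices, so the decomposition has width 2, which upper-bounds the treewidth. For the lower bound, G contains the cycle 2–5–8–6–2, so G is not a forest; only forests have treewidth ≤ 1, hence tw(G) ≥ 2. The upper and lower bounds meet at 2, so that is the treewidth.

Treewidth 2.
One optimal decomposition is:
Bags: B1 = {2, 5, 6}  B2 = {5, 6, 8}  B3 = {4, 6, 8}  B4 = {3, 4, 8}  B5 = {3, 4, 7}  B6 = {1, 3, 7}
Tree: B1–B2, B2–B3, B3–B4, B4–B5, B5–B6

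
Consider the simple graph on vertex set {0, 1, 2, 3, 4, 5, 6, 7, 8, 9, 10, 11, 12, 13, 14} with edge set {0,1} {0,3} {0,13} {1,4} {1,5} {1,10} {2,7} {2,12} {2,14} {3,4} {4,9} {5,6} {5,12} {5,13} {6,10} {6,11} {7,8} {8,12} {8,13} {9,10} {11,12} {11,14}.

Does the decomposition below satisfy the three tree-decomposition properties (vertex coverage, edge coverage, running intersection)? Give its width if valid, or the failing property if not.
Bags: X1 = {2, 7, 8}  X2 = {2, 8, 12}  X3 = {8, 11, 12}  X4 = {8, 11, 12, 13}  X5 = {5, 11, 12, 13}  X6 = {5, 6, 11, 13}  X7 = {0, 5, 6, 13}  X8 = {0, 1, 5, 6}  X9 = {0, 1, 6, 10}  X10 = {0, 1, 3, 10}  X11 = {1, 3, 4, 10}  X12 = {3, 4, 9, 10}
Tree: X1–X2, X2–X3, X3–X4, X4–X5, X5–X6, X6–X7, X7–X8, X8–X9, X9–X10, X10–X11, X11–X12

A tree decomposition must satisfy three properties: every vertex lies in some bag; for every edge, both endpoints lie together in some bag; and for every vertex, the bags containing it form a connected subtree. Here vertex 14 appears in no bag, so the decomposition is invalid.

No — vertex 14 appears in no bag.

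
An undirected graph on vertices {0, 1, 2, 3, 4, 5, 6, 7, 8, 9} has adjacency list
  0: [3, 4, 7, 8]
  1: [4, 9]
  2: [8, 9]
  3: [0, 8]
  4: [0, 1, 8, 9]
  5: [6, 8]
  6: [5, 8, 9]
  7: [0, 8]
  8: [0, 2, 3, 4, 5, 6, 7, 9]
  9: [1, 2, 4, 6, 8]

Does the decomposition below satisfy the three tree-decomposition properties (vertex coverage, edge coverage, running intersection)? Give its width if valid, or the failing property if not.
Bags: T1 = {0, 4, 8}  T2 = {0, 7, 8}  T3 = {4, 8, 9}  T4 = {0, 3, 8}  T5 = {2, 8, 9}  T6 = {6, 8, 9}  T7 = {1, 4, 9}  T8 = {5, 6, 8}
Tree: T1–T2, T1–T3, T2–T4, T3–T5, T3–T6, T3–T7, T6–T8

Yes; width 2.

Checking the three conditions: (i) the bags cover all of {0, 1, 2, 3, 4, 5, 6, 7, 8, 9}; (ii) for each edge, some bag contains both endpoints; (iii) the bags containing any fixed vertex form a subtree. All hold, so the decomposition is valid with width 3 − 1 = 2.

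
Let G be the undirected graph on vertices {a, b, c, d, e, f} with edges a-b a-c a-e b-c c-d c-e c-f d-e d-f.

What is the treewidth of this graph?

2

A width-2 tree decomposition is:
Bags: B1 = {c, d, f}  B2 = {c, d, e}  B3 = {a, c, e}  B4 = {a, b, c}
Tree: B1–B2, B2–B3, B3–B4
Every bag has size at most 3, so the width is 3 − 1 = 2 and tw(G) ≤ 2. On the other hand G contains the 3-clique {c, d, e}. A clique must lie in a single bag of any decomposition, so no decomposition can have width below 2. Combining the bounds, tw(G) = 2.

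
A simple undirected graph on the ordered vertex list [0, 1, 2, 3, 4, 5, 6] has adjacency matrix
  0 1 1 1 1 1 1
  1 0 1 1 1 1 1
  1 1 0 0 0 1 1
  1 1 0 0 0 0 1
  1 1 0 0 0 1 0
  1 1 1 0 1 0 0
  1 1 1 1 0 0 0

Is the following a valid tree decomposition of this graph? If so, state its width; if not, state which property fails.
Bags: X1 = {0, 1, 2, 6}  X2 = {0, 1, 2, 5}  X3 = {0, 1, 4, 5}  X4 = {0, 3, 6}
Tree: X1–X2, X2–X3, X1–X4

No — edge (1,3) lies in no bag.

A tree decomposition must satisfy three properties: every vertex lies in some bag; for every edge, both endpoints lie together in some bag; and for every vertex, the bags containing it form a connected subtree. Here edge (1,3) lies in no bag, so the decomposition is invalid.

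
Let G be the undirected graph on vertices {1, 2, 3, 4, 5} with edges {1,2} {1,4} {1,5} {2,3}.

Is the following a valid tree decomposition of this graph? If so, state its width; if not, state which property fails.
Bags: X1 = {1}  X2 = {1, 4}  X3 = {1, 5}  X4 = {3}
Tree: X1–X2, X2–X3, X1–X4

A tree decomposition must satisfy three properties: every vertex lies in some bag; for every edge, both endpoints lie together in some bag; and for every vertex, the bags containing it form a connected subtree. Here vertex 2 appears in no bag, so the decomposition is invalid.

No — vertex 2 appears in no bag.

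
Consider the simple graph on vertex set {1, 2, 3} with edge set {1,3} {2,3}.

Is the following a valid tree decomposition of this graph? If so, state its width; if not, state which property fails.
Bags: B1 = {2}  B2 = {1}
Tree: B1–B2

A tree decomposition must satisfy three properties: every vertex lies in some bag; for every edge, both endpoints lie together in some bag; and for every vertex, the bags containing it form a connected subtree. Here vertex 3 appears in no bag, so the decomposition is invalid.

No — vertex 3 appears in no bag.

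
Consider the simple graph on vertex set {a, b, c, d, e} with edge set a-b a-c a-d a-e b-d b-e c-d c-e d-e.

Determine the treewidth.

3

A width-3 tree decomposition is:
Bags: B1 = {a, b, d, e}  B2 = {a, c, d, e}
Tree: B1–B2
The largest bag has 4 vertices, giving width 3; this decomposition certifies tw(G) ≤ 3. Conversely, {a, c, d, e} is a clique of size 4, and the vertices of any clique must share a bag in every tree decomposition; so some bag has ≥ 4 vertices and tw(G) ≥ 3. Hence tw(G) = 3 exactly.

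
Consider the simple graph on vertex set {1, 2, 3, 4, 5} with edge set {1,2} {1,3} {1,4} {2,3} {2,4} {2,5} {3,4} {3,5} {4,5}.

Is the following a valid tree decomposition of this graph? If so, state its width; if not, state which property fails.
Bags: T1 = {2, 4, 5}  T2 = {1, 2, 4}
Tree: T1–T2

No — vertex 3 appears in no bag.

A tree decomposition must satisfy three properties: every vertex lies in some bag; for every edge, both endpoints lie together in some bag; and for every vertex, the bags containing it form a connected subtree. Here vertex 3 appears in no bag, so the decomposition is invalid.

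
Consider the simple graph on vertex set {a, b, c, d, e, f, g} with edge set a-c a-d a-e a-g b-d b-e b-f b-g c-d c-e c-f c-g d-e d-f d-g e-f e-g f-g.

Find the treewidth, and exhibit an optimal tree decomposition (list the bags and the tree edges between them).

Treewidth 4.
One such decomposition:
Bags: B1 = {c, d, e, f, g}  B2 = {b, d, e, f, g}  B3 = {a, c, d, e, g}
Tree: B1–B2, B1–B3

The largest bag has 5 vertices, giving width 4; this decomposition certifies tw(G) ≤ 4. Conversely, {a, c, d, e, g} is a clique of size 5, and the vertices of any clique must share a bag in every tree decomposition; so some bag has ≥ 5 vertices and tw(G) ≥ 4. Hence tw(G) = 4 exactly.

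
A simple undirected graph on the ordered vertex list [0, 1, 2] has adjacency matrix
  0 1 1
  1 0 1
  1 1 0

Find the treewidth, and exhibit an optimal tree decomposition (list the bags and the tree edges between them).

With just one bag of size 3, the width is 3 − 1 = 2, so tw(G) ≤ 2. On the other hand G contains the 3-clique {0, 1, 2}. A clique must lie in a single bag of any decomposition, so no decomposition can have width below 2. Combining the bounds, tw(G) = 2.

Treewidth 2.
One optimal decomposition is:
Bags: B1 = {0, 1, 2}
Tree: (single bag)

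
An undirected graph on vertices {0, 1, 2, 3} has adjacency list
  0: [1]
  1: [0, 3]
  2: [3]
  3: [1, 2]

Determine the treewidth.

A width-1 tree decomposition is:
Bags: B1 = {2, 3}  B2 = {1, 3}  B3 = {0, 1}
Tree: B1–B2, B2–B3
Each bag holds 2 vertices, so the decomposition has width 1, which upper-bounds the treewidth. Since G has at least one edge (e.g. 2–3), it is not an edgeless graph, so tw(G) ≥ 1. The upper and lower bounds meet at 1, so that is the treewidth.

1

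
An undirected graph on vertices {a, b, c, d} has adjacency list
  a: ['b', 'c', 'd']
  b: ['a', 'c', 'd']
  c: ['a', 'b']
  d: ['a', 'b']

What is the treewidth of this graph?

2

A width-2 tree decomposition is:
Bags: B1 = {a, b, d}  B2 = {a, b, c}
Tree: B1–B2
Every bag has size at most 3, so the width is 3 − 1 = 2 and tw(G) ≤ 2. For the lower bound, the 3 vertices {a, b, d} are pairwise adjacent, and any tree decomposition puts a clique entirely inside one bag — forcing width ≥ 2. Combining the bounds, tw(G) = 2.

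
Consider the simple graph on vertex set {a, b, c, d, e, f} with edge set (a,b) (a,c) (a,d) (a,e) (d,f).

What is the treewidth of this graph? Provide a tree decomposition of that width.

The largest bag has 2 vertices, giving width 1; this decomposition certifies tw(G) ≤ 1. G has an edge, so its treewidth is at least 1. The upper and lower bounds meet at 1, so that is the treewidth.

Treewidth 1.
Bags: B1 = {a, b}  B2 = {a, d}  B3 = {d, f}  B4 = {a, e}  B5 = {a, c}
Tree: B1–B2, B2–B3, B1–B4, B1–B5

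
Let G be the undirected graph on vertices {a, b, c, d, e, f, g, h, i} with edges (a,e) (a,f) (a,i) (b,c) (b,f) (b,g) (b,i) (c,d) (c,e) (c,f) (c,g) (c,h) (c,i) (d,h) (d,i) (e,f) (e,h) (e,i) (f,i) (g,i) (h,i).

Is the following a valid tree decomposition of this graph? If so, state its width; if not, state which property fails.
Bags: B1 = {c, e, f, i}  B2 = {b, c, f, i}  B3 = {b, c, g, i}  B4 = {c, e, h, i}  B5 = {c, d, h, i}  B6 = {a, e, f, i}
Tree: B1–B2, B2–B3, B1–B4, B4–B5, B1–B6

Yes; width 3.

Checking the three conditions: (i) the bags cover all of {a, b, c, d, e, f, g, h, i}; (ii) for each edge, some bag contains both endpoints; (iii) the bags containing any fixed vertex form a subtree. All hold, so the decomposition is valid with width 4 − 1 = 3.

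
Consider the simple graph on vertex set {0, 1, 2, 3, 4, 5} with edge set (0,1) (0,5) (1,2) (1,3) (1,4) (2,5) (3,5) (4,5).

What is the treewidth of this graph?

A width-2 tree decomposition is:
Bags: B1 = {1, 4, 5}  B2 = {1, 3, 5}  B3 = {1, 2, 5}  B4 = {0, 1, 5}
Tree: B1–B2, B2–B3, B3–B4
Each bag holds 3 vertices, so the decomposition has width 2, which upper-bounds the treewidth. Since 4–1–3–5–4 is a cycle in G, G is not acyclic. Forests are exactly the graphs of treewidth ≤ 1, so tw(G) ≥ 2. Hence tw(G) = 2 exactly.

2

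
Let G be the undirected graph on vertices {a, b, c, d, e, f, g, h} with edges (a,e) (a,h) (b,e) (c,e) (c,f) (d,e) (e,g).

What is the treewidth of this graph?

1

A width-1 tree decomposition is:
Bags: B1 = {b, e}  B2 = {e, g}  B3 = {a, e}  B4 = {c, e}  B5 = {a, h}  B6 = {c, f}  B7 = {d, e}
Tree: B1–B2, B1–B3, B3–B4, B3–B5, B4–B6, B1–B7
Every bag has size at most 2, so the width is 2 − 1 = 1 and tw(G) ≤ 1. Any graph with an edge has treewidth ≥ 1, and G has the edge b–e. Combining the bounds, tw(G) = 1.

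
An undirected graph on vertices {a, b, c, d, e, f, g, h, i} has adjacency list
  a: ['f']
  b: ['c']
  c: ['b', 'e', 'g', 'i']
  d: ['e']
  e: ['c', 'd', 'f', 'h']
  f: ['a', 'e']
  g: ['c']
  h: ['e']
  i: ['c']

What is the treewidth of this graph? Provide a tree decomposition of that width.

Each bag holds 2 vertices, so the decomposition has width 1, which upper-bounds the treewidth. Since G has at least one edge (e.g. c–g), it is not an edgeless graph, so tw(G) ≥ 1. Therefore the treewidth is 1.

Treewidth 1.
One optimal decomposition is:
Bags: B1 = {c, g}  B2 = {c, e}  B3 = {e, f}  B4 = {c, i}  B5 = {e, h}  B6 = {a, f}  B7 = {b, c}  B8 = {d, e}
Tree: B1–B2, B2–B3, B2–B4, B3–B5, B3–B6, B2–B7, B5–B8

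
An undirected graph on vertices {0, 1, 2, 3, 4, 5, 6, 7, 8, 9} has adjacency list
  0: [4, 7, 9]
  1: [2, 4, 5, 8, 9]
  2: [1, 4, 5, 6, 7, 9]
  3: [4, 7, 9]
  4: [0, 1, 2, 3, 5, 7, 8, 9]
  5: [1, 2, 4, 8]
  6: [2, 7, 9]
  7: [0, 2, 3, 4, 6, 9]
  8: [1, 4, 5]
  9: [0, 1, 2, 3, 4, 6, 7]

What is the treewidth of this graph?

3

A width-3 tree decomposition is:
Bags: B1 = {2, 4, 7, 9}  B2 = {1, 2, 4, 9}  B3 = {1, 2, 4, 5}  B4 = {3, 4, 7, 9}  B5 = {2, 6, 7, 9}  B6 = {0, 4, 7, 9}  B7 = {1, 4, 5, 8}
Tree: B1–B2, B2–B3, B1–B4, B1–B5, B1–B6, B3–B7
The largest bag has 4 vertices, giving width 3; this decomposition certifies tw(G) ≤ 3. On the other hand G contains the 4-clique {1, 4, 5, 8}. A clique must lie in a single bag of any decomposition, so no decomposition can have width below 3. Combining the bounds, tw(G) = 3.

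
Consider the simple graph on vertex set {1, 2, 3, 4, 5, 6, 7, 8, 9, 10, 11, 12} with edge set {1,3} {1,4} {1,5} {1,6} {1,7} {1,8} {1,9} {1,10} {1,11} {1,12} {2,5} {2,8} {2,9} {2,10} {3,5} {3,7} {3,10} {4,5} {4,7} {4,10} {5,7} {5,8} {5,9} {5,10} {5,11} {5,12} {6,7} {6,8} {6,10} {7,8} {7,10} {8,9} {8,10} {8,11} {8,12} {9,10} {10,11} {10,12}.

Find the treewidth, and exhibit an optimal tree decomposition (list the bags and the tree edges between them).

Treewidth 4.
One optimal decomposition is:
Bags: B1 = {1, 6, 7, 8, 10}  B2 = {1, 5, 7, 8, 10}  B3 = {1, 4, 5, 7, 10}  B4 = {1, 5, 8, 10, 12}  B5 = {1, 5, 8, 9, 10}  B6 = {2, 5, 8, 9, 10}  B7 = {1, 3, 5, 7, 10}  B8 = {1, 5, 8, 10, 11}
Tree: B1–B2, B2–B3, B2–B4, B4–B5, B5–B6, B2–B7, B2–B8

Every bag has size at most 5, so the width is 5 − 1 = 4 and tw(G) ≤ 4. For the lower bound, the 5 vertices {1, 5, 8, 9, 10} are pairwise adjacent, and any tree decomposition puts a clique entirely inside one bag — forcing width ≥ 4. Therefore the treewidth is 4.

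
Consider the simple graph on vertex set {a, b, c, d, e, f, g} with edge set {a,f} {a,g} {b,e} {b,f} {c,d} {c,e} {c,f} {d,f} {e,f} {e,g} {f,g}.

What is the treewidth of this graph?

2

A width-2 tree decomposition is:
Bags: B1 = {e, f, g}  B2 = {c, e, f}  B3 = {a, f, g}  B4 = {b, e, f}  B5 = {c, d, f}
Tree: B1–B2, B1–B3, B1–B4, B2–B5
The largest bag has 3 vertices, giving width 2; this decomposition certifies tw(G) ≤ 2. Conversely, {c, d, f} is a clique of size 3, and the vertices of any clique must share a bag in every tree decomposition; so some bag has ≥ 3 vertices and tw(G) ≥ 2. Hence tw(G) = 2 exactly.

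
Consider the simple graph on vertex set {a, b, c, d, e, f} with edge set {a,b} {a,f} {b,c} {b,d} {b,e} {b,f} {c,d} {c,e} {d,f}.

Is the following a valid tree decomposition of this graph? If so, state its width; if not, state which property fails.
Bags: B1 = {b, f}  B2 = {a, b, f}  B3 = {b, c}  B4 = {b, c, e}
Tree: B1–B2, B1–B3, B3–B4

No — vertex d appears in no bag.

A tree decomposition must satisfy three properties: every vertex lies in some bag; for every edge, both endpoints lie together in some bag; and for every vertex, the bags containing it form a connected subtree. Here vertex d appears in no bag, so the decomposition is invalid.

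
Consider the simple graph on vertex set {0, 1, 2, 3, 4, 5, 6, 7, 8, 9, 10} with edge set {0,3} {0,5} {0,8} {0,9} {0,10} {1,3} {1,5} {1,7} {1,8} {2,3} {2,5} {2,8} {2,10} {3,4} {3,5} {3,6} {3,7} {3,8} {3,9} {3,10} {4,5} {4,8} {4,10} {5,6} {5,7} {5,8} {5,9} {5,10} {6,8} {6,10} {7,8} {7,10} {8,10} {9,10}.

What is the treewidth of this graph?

A width-4 tree decomposition is:
Bags: B1 = {2, 3, 5, 8, 10}  B2 = {0, 3, 5, 8, 10}  B3 = {3, 5, 6, 8, 10}  B4 = {0, 3, 5, 9, 10}  B5 = {3, 4, 5, 8, 10}  B6 = {3, 5, 7, 8, 10}  B7 = {1, 3, 5, 7, 8}
Tree: B1–B2, B2–B3, B2–B4, B3–B5, B1–B6, B6–B7
The largest bag has 5 vertices, giving width 4; this decomposition certifies tw(G) ≤ 4. For the lower bound, the 5 vertices {1, 3, 5, 7, 8} are pairwise adjacent, and any tree decomposition puts a clique entirely inside one bag — forcing width ≥ 4. Therefore the treewidth is 4.

4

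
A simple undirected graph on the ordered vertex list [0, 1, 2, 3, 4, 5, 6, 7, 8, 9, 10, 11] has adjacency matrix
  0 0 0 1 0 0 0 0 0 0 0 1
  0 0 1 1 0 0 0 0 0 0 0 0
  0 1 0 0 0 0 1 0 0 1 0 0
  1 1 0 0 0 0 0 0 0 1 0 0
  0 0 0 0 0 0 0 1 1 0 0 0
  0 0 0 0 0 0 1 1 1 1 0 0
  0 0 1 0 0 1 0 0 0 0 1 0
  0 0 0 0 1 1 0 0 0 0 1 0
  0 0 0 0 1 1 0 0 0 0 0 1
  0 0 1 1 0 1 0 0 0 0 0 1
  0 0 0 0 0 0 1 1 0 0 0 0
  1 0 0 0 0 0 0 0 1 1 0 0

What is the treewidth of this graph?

A width-3 tree decomposition is:
Bags: B1 = {4, 7, 8, 10}  B2 = {5, 7, 8, 10}  B3 = {5, 6, 8, 10}  B4 = {5, 6, 8, 11}  B5 = {5, 6, 9, 11}  B6 = {2, 6, 9, 11}  B7 = {0, 2, 9, 11}  B8 = {0, 2, 3, 9}  B9 = {0, 1, 2, 3}
Tree: B1–B2, B2–B3, B3–B4, B4–B5, B5–B6, B6–B7, B7–B8, B8–B9
Each bag holds 4 vertices, so the decomposition has width 3, which upper-bounds the treewidth. For the lower bound: the 4 vertex sets {4,7,10}, {8}, {5}, {2,6,9,11} are disjoint, each induces a connected subgraph, and every pair is joined by at least one edge of G. Contracting each set to a single vertex therefore yields K_{4} as a minor, and since treewidth is minor-monotone, tw(G) ≥ tw(K_{4}) = 3. Hence tw(G) = 3 exactly.

3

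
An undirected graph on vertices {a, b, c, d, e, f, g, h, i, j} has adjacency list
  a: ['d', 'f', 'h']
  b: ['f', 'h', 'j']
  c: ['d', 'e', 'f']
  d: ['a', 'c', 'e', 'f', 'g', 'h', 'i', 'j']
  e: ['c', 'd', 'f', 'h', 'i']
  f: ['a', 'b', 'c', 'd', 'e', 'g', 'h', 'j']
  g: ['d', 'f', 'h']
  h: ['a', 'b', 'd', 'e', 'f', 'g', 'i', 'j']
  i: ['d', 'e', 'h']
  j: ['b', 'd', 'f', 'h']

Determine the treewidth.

A width-3 tree decomposition is:
Bags: B1 = {d, f, h, j}  B2 = {b, f, h, j}  B3 = {d, e, f, h}  B4 = {d, f, g, h}  B5 = {c, d, e, f}  B6 = {d, e, h, i}  B7 = {a, d, f, h}
Tree: B1–B2, B1–B3, B3–B4, B3–B5, B3–B6, B1–B7
Every bag has size at most 4, so the width is 4 − 1 = 3 and tw(G) ≤ 3. For the lower bound, the 4 vertices {d, f, g, h} are pairwise adjacent, and any tree decomposition puts a clique entirely inside one bag — forcing width ≥ 3. The upper and lower bounds meet at 3, so that is the treewidth.

3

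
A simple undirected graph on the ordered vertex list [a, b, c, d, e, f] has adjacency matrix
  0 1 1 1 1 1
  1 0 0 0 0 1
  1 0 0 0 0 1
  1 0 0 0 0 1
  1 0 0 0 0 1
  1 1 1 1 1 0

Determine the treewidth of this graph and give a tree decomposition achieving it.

Treewidth 2.
One optimal decomposition is:
Bags: B1 = {a, b, f}  B2 = {a, c, f}  B3 = {a, d, f}  B4 = {a, e, f}
Tree: B1–B2, B2–B3, B1–B4

Each bag holds 3 vertices, so the decomposition has width 2, which upper-bounds the treewidth. Conversely, {a, d, f} is a clique of size 3, and the vertices of any clique must share a bag in every tree decomposition; so some bag has ≥ 3 vertices and tw(G) ≥ 2. Combining the bounds, tw(G) = 2.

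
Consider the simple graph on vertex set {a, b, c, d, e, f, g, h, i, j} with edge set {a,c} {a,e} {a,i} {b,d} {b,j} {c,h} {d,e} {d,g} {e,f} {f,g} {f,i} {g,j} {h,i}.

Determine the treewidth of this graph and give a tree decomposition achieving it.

Treewidth 2.
One optimal decomposition is:
Bags: B1 = {b, g, j}  B2 = {b, d, g}  B3 = {d, f, g}  B4 = {d, e, f}  B5 = {e, f, i}  B6 = {a, e, i}  B7 = {a, h, i}  B8 = {a, c, h}
Tree: B1–B2, B2–B3, B3–B4, B4–B5, B5–B6, B6–B7, B7–B8

Every bag has size at most 3, so the width is 3 − 1 = 2 and tw(G) ≤ 2. The edges j–b–d–g–j form a cycle, so G is not a tree and its treewidth is at least 2. Hence tw(G) = 2 exactly.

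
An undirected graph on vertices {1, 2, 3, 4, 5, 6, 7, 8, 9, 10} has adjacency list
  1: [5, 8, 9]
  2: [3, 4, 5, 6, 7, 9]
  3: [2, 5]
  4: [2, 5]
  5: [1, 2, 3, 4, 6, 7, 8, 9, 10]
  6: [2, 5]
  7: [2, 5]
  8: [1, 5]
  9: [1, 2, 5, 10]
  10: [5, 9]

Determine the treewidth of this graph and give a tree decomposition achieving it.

Treewidth 2.
One such decomposition:
Bags: B1 = {2, 4, 5}  B2 = {2, 5, 9}  B3 = {5, 9, 10}  B4 = {2, 5, 7}  B5 = {2, 3, 5}  B6 = {1, 5, 9}  B7 = {1, 5, 8}  B8 = {2, 5, 6}
Tree: B1–B2, B2–B3, B2–B4, B2–B5, B2–B6, B6–B7, B1–B8

Each bag holds 3 vertices, so the decomposition has width 2, which upper-bounds the treewidth. Conversely, {1, 5, 8} is a clique of size 3, and the vertices of any clique must share a bag in every tree decomposition; so some bag has ≥ 3 vertices and tw(G) ≥ 2. Hence tw(G) = 2 exactly.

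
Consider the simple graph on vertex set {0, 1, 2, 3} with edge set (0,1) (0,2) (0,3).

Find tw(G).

A width-1 tree decomposition is:
Bags: B1 = {0, 1}  B2 = {0, 2}  B3 = {0, 3}
Tree: B1–B2, B1–B3
The largest bag has 2 vertices, giving width 1; this decomposition certifies tw(G) ≤ 1. Since G has at least one edge (e.g. 0–1), it is not an edgeless graph, so tw(G) ≥ 1. Hence tw(G) = 1 exactly.

1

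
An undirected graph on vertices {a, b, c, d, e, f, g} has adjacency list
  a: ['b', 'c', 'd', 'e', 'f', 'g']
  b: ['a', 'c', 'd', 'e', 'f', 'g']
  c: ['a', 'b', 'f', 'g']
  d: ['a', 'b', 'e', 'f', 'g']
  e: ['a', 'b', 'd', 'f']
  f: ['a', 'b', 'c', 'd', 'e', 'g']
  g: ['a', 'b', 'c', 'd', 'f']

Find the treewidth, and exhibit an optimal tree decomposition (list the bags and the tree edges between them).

Treewidth 4.
One optimal decomposition is:
Bags: B1 = {a, b, d, f, g}  B2 = {a, b, c, f, g}  B3 = {a, b, d, e, f}
Tree: B1–B2, B1–B3

Each bag holds 5 vertices, so the decomposition has width 4, which upper-bounds the treewidth. On the other hand G contains the 5-clique {a, b, d, f, g}. A clique must lie in a single bag of any decomposition, so no decomposition can have width below 4. The upper and lower bounds meet at 4, so that is the treewidth.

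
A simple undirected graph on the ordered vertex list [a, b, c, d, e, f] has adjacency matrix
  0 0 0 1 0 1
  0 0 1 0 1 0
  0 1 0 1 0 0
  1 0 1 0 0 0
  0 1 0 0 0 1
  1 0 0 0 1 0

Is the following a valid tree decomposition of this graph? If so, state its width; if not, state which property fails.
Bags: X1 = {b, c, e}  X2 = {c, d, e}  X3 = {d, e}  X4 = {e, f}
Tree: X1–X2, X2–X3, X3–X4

A tree decomposition must satisfy three properties: every vertex lies in some bag; for every edge, both endpoints lie together in some bag; and for every vertex, the bags containing it form a connected subtree. Here vertex a appears in no bag, so the decomposition is invalid.

No — vertex a appears in no bag.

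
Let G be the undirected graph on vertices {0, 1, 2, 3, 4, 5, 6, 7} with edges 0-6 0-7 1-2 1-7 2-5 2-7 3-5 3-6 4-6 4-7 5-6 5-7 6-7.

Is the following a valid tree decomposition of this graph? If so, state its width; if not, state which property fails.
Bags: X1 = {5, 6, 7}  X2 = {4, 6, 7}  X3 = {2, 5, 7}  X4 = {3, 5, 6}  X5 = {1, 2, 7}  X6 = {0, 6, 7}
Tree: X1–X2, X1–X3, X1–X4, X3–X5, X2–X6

Vertex coverage: the bags together contain {0, 1, 2, 3, 4, 5, 6, 7}, the full vertex set. Edge coverage: each edge of G has both endpoints in at least one bag. Running intersection: for every vertex, the bags containing it form a connected subtree. All three properties hold, so this is a valid tree decomposition of width max|bag| − 1 = 2, and hence tw(G) ≤ 2.

Yes; width 2.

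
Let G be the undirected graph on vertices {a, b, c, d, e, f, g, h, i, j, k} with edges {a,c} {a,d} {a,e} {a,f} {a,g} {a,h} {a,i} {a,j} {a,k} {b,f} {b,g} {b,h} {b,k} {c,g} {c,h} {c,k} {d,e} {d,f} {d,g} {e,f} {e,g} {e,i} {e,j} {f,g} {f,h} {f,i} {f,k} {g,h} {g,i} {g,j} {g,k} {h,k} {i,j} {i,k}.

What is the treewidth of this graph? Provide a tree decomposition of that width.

Every bag has size at most 5, so the width is 5 − 1 = 4 and tw(G) ≤ 4. On the other hand G contains the 5-clique {a, e, g, i, j}. A clique must lie in a single bag of any decomposition, so no decomposition can have width below 4. Combining the bounds, tw(G) = 4.

Treewidth 4.
One such decomposition:
Bags: B1 = {a, f, g, h, k}  B2 = {a, f, g, i, k}  B3 = {b, f, g, h, k}  B4 = {a, e, f, g, i}  B5 = {a, c, g, h, k}  B6 = {a, e, g, i, j}  B7 = {a, d, e, f, g}
Tree: B1–B2, B1–B3, B2–B4, B1–B5, B4–B6, B4–B7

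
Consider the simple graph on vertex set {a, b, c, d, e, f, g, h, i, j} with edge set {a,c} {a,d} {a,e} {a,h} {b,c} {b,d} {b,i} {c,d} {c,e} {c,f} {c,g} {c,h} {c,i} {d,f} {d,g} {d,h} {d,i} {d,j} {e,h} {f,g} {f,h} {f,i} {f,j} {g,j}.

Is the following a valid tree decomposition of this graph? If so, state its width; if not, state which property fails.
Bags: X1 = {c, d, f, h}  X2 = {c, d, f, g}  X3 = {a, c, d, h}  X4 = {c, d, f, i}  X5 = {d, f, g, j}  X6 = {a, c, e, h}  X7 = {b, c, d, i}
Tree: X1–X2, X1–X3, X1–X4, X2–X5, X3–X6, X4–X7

Vertex coverage: the bags together contain {a, b, c, d, e, f, g, h, i, j}, the full vertex set. Edge coverage: each edge of G has both endpoints in at least one bag. Running intersection: for every vertex, the bags containing it form a connected subtree. All three properties hold, so this is a valid tree decomposition of width max|bag| − 1 = 3, and hence tw(G) ≤ 3.

Yes; width 3.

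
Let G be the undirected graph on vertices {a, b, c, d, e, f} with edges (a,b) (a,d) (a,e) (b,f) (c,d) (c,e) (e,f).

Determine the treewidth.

A width-2 tree decomposition is:
Bags: B1 = {a, c, d}  B2 = {a, c, e}  B3 = {a, b, e}  B4 = {b, e, f}
Tree: B1–B2, B2–B3, B3–B4
Each bag holds 3 vertices, so the decomposition has width 2, which upper-bounds the treewidth. The edges d–c–e–a–d form a cycle, so G is not a tree and its treewidth is at least 2. Hence tw(G) = 2 exactly.

2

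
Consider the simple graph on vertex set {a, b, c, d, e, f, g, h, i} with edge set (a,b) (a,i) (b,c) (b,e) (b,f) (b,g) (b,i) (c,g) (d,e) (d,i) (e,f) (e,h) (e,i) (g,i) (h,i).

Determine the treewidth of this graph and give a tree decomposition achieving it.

Treewidth 2.
One such decomposition:
Bags: B1 = {a, b, i}  B2 = {b, e, i}  B3 = {b, g, i}  B4 = {b, c, g}  B5 = {e, h, i}  B6 = {d, e, i}  B7 = {b, e, f}
Tree: B1–B2, B2–B3, B3–B4, B2–B5, B5–B6, B2–B7

Each bag holds 3 vertices, so the decomposition has width 2, which upper-bounds the treewidth. For the lower bound, the 3 vertices {d, e, i} are pairwise adjacent, and any tree decomposition puts a clique entirely inside one bag — forcing width ≥ 2. Combining the bounds, tw(G) = 2.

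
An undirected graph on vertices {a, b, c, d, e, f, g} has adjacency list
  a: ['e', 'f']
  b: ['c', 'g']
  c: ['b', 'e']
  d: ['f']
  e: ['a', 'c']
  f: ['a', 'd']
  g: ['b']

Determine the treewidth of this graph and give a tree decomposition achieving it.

The largest bag has 2 vertices, giving width 1; this decomposition certifies tw(G) ≤ 1. Any graph with an edge has treewidth ≥ 1, and G has the edge g–b. The upper and lower bounds meet at 1, so that is the treewidth.

Treewidth 1.
One optimal decomposition is:
Bags: B1 = {b, g}  B2 = {b, c}  B3 = {c, e}  B4 = {a, e}  B5 = {a, f}  B6 = {d, f}
Tree: B1–B2, B2–B3, B3–B4, B4–B5, B5–B6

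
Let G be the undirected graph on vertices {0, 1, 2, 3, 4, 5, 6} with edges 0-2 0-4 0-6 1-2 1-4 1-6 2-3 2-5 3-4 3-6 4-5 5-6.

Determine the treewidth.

A width-3 tree decomposition is:
Bags: B1 = {2, 4, 5, 6}  B2 = {2, 3, 4, 6}  B3 = {0, 2, 4, 6}  B4 = {1, 2, 4, 6}
Tree: B1–B2, B2–B3, B3–B4
The largest bag has 4 vertices, giving width 3; this decomposition certifies tw(G) ≤ 3. For the lower bound: the 4 vertex sets {2,5}, {3,6}, {4}, {0} are disjoint, each induces a connected subgraph, and every pair is joined by at least one edge of G. Contracting each set to a single vertex therefore yields K_{4} as a minor, and since treewidth is minor-monotone, tw(G) ≥ tw(K_{4}) = 3. Therefore the treewidth is 3.

3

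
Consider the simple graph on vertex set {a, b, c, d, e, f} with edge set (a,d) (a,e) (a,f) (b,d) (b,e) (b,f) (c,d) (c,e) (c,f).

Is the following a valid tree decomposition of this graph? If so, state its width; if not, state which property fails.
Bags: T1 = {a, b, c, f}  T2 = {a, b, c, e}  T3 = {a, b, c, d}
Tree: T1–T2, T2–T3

Vertex coverage: the bags together contain {a, b, c, d, e, f}, the full vertex set. Edge coverage: each edge of G has both endpoints in at least one bag. Running intersection: for every vertex, the bags containing it form a connected subtree. All three properties hold, so this is a valid tree decomposition of width max|bag| − 1 = 3, and hence tw(G) ≤ 3.

Yes; width 3.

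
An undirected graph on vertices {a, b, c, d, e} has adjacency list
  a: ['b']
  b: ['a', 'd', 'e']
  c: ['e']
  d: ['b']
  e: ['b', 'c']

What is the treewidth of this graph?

1

A width-1 tree decomposition is:
Bags: B1 = {b, e}  B2 = {a, b}  B3 = {b, d}  B4 = {c, e}
Tree: B1–B2, B1–B3, B1–B4
Every bag has size at most 2, so the width is 2 − 1 = 1 and tw(G) ≤ 1. G has an edge, so its treewidth is at least 1. Combining the bounds, tw(G) = 1.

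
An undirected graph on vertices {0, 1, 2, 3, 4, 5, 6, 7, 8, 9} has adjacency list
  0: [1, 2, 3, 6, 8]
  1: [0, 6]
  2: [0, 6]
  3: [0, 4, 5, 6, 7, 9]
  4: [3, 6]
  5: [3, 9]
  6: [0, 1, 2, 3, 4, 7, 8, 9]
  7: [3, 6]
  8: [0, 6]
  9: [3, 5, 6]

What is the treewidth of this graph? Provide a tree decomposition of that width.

Treewidth 2.
One such decomposition:
Bags: B1 = {0, 6, 8}  B2 = {0, 3, 6}  B3 = {3, 6, 9}  B4 = {3, 5, 9}  B5 = {0, 2, 6}  B6 = {3, 6, 7}  B7 = {0, 1, 6}  B8 = {3, 4, 6}
Tree: B1–B2, B2–B3, B3–B4, B1–B5, B3–B6, B2–B7, B6–B8

The largest bag has 3 vertices, giving width 2; this decomposition certifies tw(G) ≤ 2. For the lower bound, the 3 vertices {3, 5, 9} are pairwise adjacent, and any tree decomposition puts a clique entirely inside one bag — forcing width ≥ 2. Combining the bounds, tw(G) = 2.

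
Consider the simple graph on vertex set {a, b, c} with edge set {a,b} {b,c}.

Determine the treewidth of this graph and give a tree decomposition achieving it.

Treewidth 1.
Bags: B1 = {b, c}  B2 = {a, b}
Tree: B1–B2

The largest bag has 2 vertices, giving width 1; this decomposition certifies tw(G) ≤ 1. G has an edge, so its treewidth is at least 1. Therefore the treewidth is 1.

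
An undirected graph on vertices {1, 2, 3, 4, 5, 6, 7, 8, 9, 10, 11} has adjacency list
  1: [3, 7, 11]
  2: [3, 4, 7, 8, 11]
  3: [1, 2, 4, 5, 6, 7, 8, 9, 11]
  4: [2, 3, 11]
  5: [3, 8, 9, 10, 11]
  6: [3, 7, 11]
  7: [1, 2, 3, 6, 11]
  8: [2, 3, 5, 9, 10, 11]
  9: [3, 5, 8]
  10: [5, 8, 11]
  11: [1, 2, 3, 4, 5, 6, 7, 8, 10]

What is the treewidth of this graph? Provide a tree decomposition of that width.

Every bag has size at most 4, so the width is 4 − 1 = 3 and tw(G) ≤ 3. Conversely, {5, 8, 10, 11} is a clique of size 4, and the vertices of any clique must share a bag in every tree decomposition; so some bag has ≥ 4 vertices and tw(G) ≥ 3. Hence tw(G) = 3 exactly.

Treewidth 3.
Bags: B1 = {2, 3, 8, 11}  B2 = {3, 5, 8, 11}  B3 = {2, 3, 7, 11}  B4 = {3, 5, 8, 9}  B5 = {5, 8, 10, 11}  B6 = {3, 6, 7, 11}  B7 = {2, 3, 4, 11}  B8 = {1, 3, 7, 11}
Tree: B1–B2, B1–B3, B2–B4, B2–B5, B3–B6, B1–B7, B3–B8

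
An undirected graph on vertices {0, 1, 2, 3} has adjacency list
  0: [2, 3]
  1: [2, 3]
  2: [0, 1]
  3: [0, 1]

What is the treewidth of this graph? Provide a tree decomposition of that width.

Treewidth 2.
One such decomposition:
Bags: B1 = {0, 2, 3}  B2 = {1, 2, 3}
Tree: B1–B2

Each bag holds 3 vertices, so the decomposition has width 2, which upper-bounds the treewidth. Since 2–0–3–1–2 is a cycle in G, G is not acyclic. Forests are exactly the graphs of treewidth ≤ 1, so tw(G) ≥ 2. Hence tw(G) = 2 exactly.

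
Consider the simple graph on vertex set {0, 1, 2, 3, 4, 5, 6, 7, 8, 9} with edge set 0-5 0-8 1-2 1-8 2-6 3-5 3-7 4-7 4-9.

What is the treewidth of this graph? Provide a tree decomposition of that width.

Treewidth 1.
One optimal decomposition is:
Bags: B1 = {4, 9}  B2 = {4, 7}  B3 = {3, 7}  B4 = {3, 5}  B5 = {0, 5}  B6 = {0, 8}  B7 = {1, 8}  B8 = {1, 2}  B9 = {2, 6}
Tree: B1–B2, B2–B3, B3–B4, B4–B5, B5–B6, B6–B7, B7–B8, B8–B9

Each bag holds 2 vertices, so the decomposition has width 1, which upper-bounds the treewidth. G has an edge, so its treewidth is at least 1. The upper and lower bounds meet at 1, so that is the treewidth.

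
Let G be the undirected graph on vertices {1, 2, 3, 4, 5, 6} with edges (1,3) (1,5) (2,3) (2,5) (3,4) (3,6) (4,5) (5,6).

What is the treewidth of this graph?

A width-2 tree decomposition is:
Bags: B1 = {2, 3, 5}  B2 = {3, 4, 5}  B3 = {3, 5, 6}  B4 = {1, 3, 5}
Tree: B1–B2, B2–B3, B3–B4
The largest bag has 3 vertices, giving width 2; this decomposition certifies tw(G) ≤ 2. The edges 2–3–4–5–2 form a cycle, so G is not a tree and its treewidth is at least 2. Combining the bounds, tw(G) = 2.

2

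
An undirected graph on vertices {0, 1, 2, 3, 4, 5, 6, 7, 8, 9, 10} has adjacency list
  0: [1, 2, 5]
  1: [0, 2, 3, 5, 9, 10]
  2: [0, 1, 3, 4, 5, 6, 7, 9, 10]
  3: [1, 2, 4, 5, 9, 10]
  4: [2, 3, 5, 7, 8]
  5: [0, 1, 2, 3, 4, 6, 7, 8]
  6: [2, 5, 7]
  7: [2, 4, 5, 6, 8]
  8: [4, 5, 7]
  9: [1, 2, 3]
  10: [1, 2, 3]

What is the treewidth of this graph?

A width-3 tree decomposition is:
Bags: B1 = {0, 1, 2, 5}  B2 = {1, 2, 3, 5}  B3 = {2, 3, 4, 5}  B4 = {2, 4, 5, 7}  B5 = {1, 2, 3, 9}  B6 = {1, 2, 3, 10}  B7 = {4, 5, 7, 8}  B8 = {2, 5, 6, 7}
Tree: B1–B2, B2–B3, B3–B4, B2–B5, B2–B6, B4–B7, B4–B8
Each bag holds 4 vertices, so the decomposition has width 3, which upper-bounds the treewidth. For the lower bound, the 4 vertices {4, 5, 7, 8} are pairwise adjacent, and any tree decomposition puts a clique entirely inside one bag — forcing width ≥ 3. Combining the bounds, tw(G) = 3.

3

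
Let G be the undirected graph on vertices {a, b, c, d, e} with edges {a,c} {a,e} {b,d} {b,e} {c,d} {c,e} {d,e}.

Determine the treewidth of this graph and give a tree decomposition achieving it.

The largest bag has 3 vertices, giving width 2; this decomposition certifies tw(G) ≤ 2. For the lower bound, the 3 vertices {c, d, e} are pairwise adjacent, and any tree decomposition puts a clique entirely inside one bag — forcing width ≥ 2. Therefore the treewidth is 2.

Treewidth 2.
Bags: B1 = {c, d, e}  B2 = {b, d, e}  B3 = {a, c, e}
Tree: B1–B2, B1–B3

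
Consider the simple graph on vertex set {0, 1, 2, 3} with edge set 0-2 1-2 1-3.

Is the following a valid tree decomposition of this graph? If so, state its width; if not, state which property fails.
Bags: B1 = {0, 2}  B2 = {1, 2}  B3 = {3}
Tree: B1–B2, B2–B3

No — edge (1,3) lies in no bag.

A tree decomposition must satisfy three properties: every vertex lies in some bag; for every edge, both endpoints lie together in some bag; and for every vertex, the bags containing it form a connected subtree. Here edge (1,3) lies in no bag, so the decomposition is invalid.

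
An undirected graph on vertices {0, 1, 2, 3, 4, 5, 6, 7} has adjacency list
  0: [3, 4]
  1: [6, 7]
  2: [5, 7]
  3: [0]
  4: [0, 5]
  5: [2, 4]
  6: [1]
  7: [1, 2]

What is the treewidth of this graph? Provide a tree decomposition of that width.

Treewidth 1.
Bags: B1 = {0, 3}  B2 = {0, 4}  B3 = {4, 5}  B4 = {2, 5}  B5 = {2, 7}  B6 = {1, 7}  B7 = {1, 6}
Tree: B1–B2, B2–B3, B3–B4, B4–B5, B5–B6, B6–B7

The largest bag has 2 vertices, giving width 1; this decomposition certifies tw(G) ≤ 1. Since G has at least one edge (e.g. 3–0), it is not an edgeless graph, so tw(G) ≥ 1. Therefore the treewidth is 1.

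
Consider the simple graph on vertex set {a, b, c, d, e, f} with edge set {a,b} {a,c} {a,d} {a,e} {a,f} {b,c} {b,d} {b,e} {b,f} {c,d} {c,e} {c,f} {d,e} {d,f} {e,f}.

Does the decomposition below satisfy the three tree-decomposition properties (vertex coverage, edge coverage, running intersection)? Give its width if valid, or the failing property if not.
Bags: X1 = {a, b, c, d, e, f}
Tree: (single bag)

Yes; width 5.

Every vertex of G appears in some bag (union = {a, b, c, d, e, f}); every edge is covered by a bag; and for each vertex v the set of bags containing v is connected in the bag tree. The decomposition is therefore valid. The largest bag has 6 vertices, so the width is 5.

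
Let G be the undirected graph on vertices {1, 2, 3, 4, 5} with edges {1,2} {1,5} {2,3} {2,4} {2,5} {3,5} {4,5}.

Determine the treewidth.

A width-2 tree decomposition is:
Bags: B1 = {1, 2, 5}  B2 = {2, 4, 5}  B3 = {2, 3, 5}
Tree: B1–B2, B2–B3
The largest bag has 3 vertices, giving width 2; this decomposition certifies tw(G) ≤ 2. For the lower bound, the 3 vertices {1, 2, 5} are pairwise adjacent, and any tree decomposition puts a clique entirely inside one bag — forcing width ≥ 2. The upper and lower bounds meet at 2, so that is the treewidth.

2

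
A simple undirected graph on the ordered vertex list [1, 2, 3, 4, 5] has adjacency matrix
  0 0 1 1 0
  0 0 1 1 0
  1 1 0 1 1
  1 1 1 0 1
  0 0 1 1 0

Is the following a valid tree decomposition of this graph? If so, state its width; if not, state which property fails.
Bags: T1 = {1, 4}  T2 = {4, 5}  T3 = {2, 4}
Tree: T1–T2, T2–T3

No — vertex 3 appears in no bag.

A tree decomposition must satisfy three properties: every vertex lies in some bag; for every edge, both endpoints lie together in some bag; and for every vertex, the bags containing it form a connected subtree. Here vertex 3 appears in no bag, so the decomposition is invalid.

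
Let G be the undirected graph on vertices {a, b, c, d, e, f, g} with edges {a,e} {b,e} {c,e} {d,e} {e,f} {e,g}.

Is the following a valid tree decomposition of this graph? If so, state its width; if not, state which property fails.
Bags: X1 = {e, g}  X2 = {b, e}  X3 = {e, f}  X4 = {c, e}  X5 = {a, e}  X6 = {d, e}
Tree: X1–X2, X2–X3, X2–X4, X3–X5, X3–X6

Every vertex of G appears in some bag (union = {a, b, c, d, e, f, g}); every edge is covered by a bag; and for each vertex v the set of bags containing v is connected in the bag tree. The decomposition is therefore valid. The largest bag has 2 vertices, so the width is 1.

Yes; width 1.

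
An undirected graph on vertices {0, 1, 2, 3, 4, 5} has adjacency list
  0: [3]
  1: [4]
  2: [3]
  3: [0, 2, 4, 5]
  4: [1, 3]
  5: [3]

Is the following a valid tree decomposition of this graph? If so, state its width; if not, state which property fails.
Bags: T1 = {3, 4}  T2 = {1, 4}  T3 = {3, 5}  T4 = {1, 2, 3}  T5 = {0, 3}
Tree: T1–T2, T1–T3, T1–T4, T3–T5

No — bags containing vertex 1 are not connected in the tree.

A tree decomposition must satisfy three properties: every vertex lies in some bag; for every edge, both endpoints lie together in some bag; and for every vertex, the bags containing it form a connected subtree. Here bags containing vertex 1 are not connected in the tree, so the decomposition is invalid.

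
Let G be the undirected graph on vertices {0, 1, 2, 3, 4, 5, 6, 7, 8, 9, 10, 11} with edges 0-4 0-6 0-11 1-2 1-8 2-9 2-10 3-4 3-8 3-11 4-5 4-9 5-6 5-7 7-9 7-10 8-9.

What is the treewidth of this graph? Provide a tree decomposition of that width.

Every bag has size at most 4, so the width is 4 − 1 = 3 and tw(G) ≤ 3. For the lower bound: the 4 vertex sets {0,6,11}, {5}, {4}, {3,7,8,9} are disjoint, each induces a connected subgraph, and every pair is joined by at least one edge of G. Contracting each set to a single vertex therefore yields K_{4} as a minor, and since treewidth is minor-monotone, tw(G) ≥ tw(K_{4}) = 3. Combining the bounds, tw(G) = 3.

Treewidth 3.
One optimal decomposition is:
Bags: B1 = {0, 5, 6, 11}  B2 = {0, 4, 5, 11}  B3 = {3, 4, 5, 11}  B4 = {3, 4, 5, 7}  B5 = {3, 4, 7, 9}  B6 = {3, 7, 8, 9}  B7 = {7, 8, 9, 10}  B8 = {2, 8, 9, 10}  B9 = {1, 2, 8, 10}
Tree: B1–B2, B2–B3, B3–B4, B4–B5, B5–B6, B6–B7, B7–B8, B8–B9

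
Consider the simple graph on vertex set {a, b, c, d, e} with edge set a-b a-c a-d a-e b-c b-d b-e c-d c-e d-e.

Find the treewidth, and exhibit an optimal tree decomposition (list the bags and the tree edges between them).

A single bag containing all 5 vertices is trivially a valid decomposition of width 4. Conversely, {a, b, c, d, e} is a clique of size 5, and the vertices of any clique must share a bag in every tree decomposition; so some bag has ≥ 5 vertices and tw(G) ≥ 4. The upper and lower bounds meet at 4, so that is the treewidth.

Treewidth 4.
One such decomposition:
Bags: B1 = {a, b, c, d, e}
Tree: (single bag)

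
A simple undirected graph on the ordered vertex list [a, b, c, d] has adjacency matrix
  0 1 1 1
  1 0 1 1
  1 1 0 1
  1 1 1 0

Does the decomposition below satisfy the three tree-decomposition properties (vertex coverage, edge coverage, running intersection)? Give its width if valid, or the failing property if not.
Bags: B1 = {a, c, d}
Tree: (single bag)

A tree decomposition must satisfy three properties: every vertex lies in some bag; for every edge, both endpoints lie together in some bag; and for every vertex, the bags containing it form a connected subtree. Here vertex b appears in no bag, so the decomposition is invalid.

No — vertex b appears in no bag.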